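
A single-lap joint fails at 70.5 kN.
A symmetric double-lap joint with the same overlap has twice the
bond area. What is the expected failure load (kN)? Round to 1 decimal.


Double-lap load = 2 * 70.5 = 141.0 kN

141.0


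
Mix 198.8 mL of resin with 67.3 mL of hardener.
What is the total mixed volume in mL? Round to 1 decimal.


Total = 198.8 + 67.3 = 266.1 mL

266.1


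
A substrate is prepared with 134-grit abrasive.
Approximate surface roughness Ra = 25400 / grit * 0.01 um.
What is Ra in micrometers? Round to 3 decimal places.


Ra = 25400 / 134 * 0.01 = 1.896 um

1.896


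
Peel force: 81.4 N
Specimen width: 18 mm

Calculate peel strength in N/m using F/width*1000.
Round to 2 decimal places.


Peel strength = 81.4 / 18 * 1000 = 4522.22 N/m

4522.22


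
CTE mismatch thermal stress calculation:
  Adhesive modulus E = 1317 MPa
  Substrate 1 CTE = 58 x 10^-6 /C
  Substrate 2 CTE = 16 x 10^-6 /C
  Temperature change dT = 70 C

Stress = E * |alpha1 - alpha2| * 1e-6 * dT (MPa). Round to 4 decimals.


delta_alpha = |58 - 16| = 42 x 10^-6/C
Stress = 1317 * 42e-6 * 70
= 3.8720 MPa

3.8720


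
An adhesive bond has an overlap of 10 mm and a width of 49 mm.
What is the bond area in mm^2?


Bond area = overlap * width
= 10 * 49
= 490 mm^2

490


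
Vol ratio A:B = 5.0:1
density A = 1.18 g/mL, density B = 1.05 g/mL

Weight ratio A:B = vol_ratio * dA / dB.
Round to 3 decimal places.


Weight ratio = 5.0 * 1.18 / 1.05
= 5.619

5.619


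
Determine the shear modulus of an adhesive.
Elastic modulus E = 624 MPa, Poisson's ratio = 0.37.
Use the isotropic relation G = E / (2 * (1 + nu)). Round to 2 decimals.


G = 624 / (2*(1+0.37)) = 624 / 2.74
= 227.74 MPa

227.74


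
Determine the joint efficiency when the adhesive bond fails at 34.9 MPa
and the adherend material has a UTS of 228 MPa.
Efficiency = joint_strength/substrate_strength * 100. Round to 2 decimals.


Joint efficiency = 34.9 / 228 * 100
= 15.31%

15.31


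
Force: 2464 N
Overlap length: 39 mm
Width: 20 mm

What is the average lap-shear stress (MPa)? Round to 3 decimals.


Average shear stress = F / (overlap * width)
= 2464 / (39 * 20)
= 3.159 MPa

3.159


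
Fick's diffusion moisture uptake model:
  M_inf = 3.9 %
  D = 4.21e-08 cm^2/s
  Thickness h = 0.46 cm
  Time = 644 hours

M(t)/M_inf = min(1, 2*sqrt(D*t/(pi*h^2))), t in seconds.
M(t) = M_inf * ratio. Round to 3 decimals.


t_sec = 644 * 3600 = 2318400
ratio = 2*sqrt(4.21e-08*2318400/(pi*0.46^2))
= min(1, 0.766359)
= 0.766359
M(t) = 3.9 * 0.766359 = 2.989 %

2.989


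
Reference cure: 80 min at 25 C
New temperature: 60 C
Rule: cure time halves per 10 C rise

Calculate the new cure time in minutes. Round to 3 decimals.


factor = 2^((60-25)/10) = 11.3137
t_new = 80 / 11.3137 = 7.071 min

7.071


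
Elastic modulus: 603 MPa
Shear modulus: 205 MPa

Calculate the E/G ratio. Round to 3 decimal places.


E / G = 603 / 205 = 2.941

2.941


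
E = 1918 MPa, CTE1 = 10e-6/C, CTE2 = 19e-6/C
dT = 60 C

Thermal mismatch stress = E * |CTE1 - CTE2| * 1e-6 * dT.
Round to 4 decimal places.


= 1918 * 9e-6 * 60
= 1.0357 MPa

1.0357


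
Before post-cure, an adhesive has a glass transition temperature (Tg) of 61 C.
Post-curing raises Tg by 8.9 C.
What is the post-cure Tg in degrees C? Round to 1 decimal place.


Tg_post = Tg_base + delta_Tg
= 61 + 8.9
= 69.9 C

69.9


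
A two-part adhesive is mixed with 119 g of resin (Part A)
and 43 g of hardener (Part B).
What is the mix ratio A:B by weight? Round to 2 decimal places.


Mix ratio = mass_A / mass_B
= 119 / 43
= 2.77

2.77


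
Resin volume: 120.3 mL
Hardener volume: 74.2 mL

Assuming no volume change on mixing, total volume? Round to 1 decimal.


V_total = 120.3 + 74.2 = 194.5 mL

194.5


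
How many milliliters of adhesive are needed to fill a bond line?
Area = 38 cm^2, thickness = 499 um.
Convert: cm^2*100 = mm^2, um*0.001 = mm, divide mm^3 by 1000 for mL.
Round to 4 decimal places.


= (38 * 100) * (499 * 0.001) / 1000
= 1.8962 mL

1.8962


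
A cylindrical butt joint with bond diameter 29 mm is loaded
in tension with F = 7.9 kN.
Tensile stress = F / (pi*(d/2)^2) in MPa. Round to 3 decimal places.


Area = pi * (29/2)^2 = 660.5199 mm^2
Stress = 7.9*1000 / 660.5199
= 11.960 MPa

11.960


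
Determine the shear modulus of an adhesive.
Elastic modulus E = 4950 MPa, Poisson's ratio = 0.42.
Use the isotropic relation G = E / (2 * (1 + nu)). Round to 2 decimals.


G = 4950 / (2*(1+0.42)) = 4950 / 2.84
= 1742.96 MPa

1742.96


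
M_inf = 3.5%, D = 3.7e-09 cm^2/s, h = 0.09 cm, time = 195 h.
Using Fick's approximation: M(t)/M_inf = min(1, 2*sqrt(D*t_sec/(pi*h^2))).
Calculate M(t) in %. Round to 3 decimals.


t = 702000 s
ratio = min(1, 2*sqrt(3.7e-09*702000/(pi*0.0081)))
= 0.638972
M(t) = 3.5 * 0.638972 = 2.236%

2.236


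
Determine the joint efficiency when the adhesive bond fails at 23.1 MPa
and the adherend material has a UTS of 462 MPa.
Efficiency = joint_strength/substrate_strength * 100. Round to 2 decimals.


Joint efficiency = 23.1 / 462 * 100
= 5.00%

5.00


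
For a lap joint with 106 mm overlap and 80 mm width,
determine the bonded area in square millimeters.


Area = 106 * 80 = 8480 mm^2

8480


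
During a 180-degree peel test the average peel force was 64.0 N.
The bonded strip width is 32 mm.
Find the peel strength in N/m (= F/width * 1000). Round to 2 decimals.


Peel strength = F/width * 1000
= 64.0 / 32 * 1000
= 2000.00 N/m

2000.00


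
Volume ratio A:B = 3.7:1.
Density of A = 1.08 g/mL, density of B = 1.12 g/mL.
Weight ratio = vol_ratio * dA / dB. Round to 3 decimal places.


Wt ratio = 3.7 * 1.08 / 1.12
= 3.568

3.568


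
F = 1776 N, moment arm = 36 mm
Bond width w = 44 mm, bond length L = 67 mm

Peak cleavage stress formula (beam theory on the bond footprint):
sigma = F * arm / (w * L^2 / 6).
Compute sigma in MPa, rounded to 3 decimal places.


sigma = (1776 * 36) / (44 * 4489 / 6)
= 63936 * 6 / 197516
= 383616 / 197516
= 1.942 MPa

1.942


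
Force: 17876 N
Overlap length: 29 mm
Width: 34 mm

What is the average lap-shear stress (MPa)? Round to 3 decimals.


Average shear stress = F / (overlap * width)
= 17876 / (29 * 34)
= 18.130 MPa

18.130


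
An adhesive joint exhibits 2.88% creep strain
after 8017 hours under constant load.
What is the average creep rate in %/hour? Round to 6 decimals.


Creep rate = strain / time
= 2.88 / 8017
= 0.000359 %/h

0.000359


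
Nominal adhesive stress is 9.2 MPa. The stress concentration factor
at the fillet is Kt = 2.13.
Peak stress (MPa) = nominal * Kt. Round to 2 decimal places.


Peak = 9.2 * 2.13 = 19.60 MPa

19.60


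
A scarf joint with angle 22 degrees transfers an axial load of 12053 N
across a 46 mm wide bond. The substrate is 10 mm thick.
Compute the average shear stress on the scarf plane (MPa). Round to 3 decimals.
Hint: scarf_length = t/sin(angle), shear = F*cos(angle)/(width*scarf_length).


scarf_length = 10 / sin(22 deg) = 26.6947 mm
cos(22 deg) = 0.927184
shear stress = 12053 * 0.927184 / (46 * 26.6947)
= 9.101 MPa

9.101


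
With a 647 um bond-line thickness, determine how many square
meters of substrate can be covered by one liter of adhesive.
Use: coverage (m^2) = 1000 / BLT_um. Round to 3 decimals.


Coverage = 1000 / 647 = 1.546 m^2

1.546


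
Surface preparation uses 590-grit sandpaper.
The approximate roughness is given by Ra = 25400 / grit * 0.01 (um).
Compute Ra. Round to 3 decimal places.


Ra = 25400 / 590 * 0.01
= 254 / 590
= 0.431 um

0.431


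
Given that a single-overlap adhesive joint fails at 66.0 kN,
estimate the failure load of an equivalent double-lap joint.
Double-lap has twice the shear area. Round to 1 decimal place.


Double-lap factor = 2
Expected load = 66.0 * 2 = 132.0 kN

132.0


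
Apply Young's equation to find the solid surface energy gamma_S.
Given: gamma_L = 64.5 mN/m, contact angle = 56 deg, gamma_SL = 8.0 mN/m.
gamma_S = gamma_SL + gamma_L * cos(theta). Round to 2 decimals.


theta_rad = 56 * pi/180 = 0.977384
gamma_S = 8.0 + 64.5 * cos(0.977384)
= 44.07 mN/m

44.07


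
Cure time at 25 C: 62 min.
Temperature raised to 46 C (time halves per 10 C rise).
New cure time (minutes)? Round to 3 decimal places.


Acceleration factor = 2^(21/10) = 4.2871
New time = 62 / 4.2871 = 14.462 min

14.462


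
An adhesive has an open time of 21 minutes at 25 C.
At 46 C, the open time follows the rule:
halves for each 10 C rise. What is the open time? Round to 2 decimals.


Factor = 2^((46-25)/10) = 4.2871
Open time = 21 / 4.2871 = 4.90 min

4.90


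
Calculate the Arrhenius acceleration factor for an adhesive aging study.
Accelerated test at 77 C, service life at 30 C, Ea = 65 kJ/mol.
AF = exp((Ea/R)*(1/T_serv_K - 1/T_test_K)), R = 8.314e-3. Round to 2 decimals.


T_test = 350.15 K, T_serv = 303.15 K
Ea/R = 65 / 0.008314 = 7818.14
AF = exp(7818.14 * (1/303.15 - 1/350.15))
= 31.87

31.87


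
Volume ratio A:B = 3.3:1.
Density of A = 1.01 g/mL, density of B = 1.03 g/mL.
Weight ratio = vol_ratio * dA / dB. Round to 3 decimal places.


Wt ratio = 3.3 * 1.01 / 1.03
= 3.236

3.236


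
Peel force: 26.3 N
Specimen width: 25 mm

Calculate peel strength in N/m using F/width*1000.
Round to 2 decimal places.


Peel strength = 26.3 / 25 * 1000 = 1052.00 N/m

1052.00


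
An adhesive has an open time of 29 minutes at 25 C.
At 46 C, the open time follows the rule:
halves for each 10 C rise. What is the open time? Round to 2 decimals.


Factor = 2^((46-25)/10) = 4.2871
Open time = 29 / 4.2871 = 6.76 min

6.76


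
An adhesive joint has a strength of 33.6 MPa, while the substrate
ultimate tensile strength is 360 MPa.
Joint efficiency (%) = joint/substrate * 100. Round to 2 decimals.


Efficiency = 33.6 / 360 * 100
= 9.33%

9.33


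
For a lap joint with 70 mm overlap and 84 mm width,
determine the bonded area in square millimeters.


Area = 70 * 84 = 5880 mm^2

5880


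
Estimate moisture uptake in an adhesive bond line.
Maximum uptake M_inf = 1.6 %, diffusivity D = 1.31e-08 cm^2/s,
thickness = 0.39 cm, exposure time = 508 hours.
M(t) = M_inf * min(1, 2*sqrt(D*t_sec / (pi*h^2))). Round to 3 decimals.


Convert time: 508 h = 1828800 s
ratio = min(1, 2*sqrt(1.31e-08*1828800/(pi*0.39^2)))
= 0.447826
M(t) = 1.6 * 0.447826 = 0.717%

0.717


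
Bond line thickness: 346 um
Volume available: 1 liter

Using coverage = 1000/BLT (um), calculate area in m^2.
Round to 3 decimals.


1 L = 1e6 mm^3, thickness = 346 um = 0.346 mm
Area = 1e6 / 0.346 mm^2 = (1e6 / 0.346) / 1e6 m^2 = 1000 / 346 m^2
= 2.890 m^2

2.890


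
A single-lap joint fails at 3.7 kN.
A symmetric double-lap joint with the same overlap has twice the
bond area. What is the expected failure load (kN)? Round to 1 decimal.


Double-lap load = 2 * 3.7 = 7.4 kN

7.4


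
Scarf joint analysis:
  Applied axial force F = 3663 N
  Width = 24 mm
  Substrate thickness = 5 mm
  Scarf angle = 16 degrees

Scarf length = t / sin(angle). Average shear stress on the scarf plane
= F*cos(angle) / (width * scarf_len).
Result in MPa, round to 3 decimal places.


Scarf length = 5 / sin(16 deg) = 18.1398 mm
cos(16 deg) = 0.961262
Shear = 3663 * 0.961262 / (24 * 18.1398)
= 8.088 MPa

8.088


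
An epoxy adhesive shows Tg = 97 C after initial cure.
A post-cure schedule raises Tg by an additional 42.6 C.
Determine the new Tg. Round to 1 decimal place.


New Tg = 97 + 42.6
= 139.6 C

139.6


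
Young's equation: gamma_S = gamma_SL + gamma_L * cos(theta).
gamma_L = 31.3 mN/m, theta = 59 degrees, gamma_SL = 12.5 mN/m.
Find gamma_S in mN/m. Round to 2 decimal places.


cos(59 deg) = 0.515038
gamma_S = 12.5 + 31.3 * 0.515038
= 28.62 mN/m

28.62


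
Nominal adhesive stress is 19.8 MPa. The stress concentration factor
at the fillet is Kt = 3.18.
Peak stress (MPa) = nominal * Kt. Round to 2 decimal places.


Peak = 19.8 * 3.18 = 62.96 MPa

62.96


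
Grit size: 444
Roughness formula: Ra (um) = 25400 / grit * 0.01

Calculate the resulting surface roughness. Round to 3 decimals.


Ra = 25400 / 444 * 0.01
= 0.572 um

0.572


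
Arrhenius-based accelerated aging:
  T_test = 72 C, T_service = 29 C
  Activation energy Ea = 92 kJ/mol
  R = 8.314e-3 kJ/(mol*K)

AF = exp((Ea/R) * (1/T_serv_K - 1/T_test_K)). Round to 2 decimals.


T_test_K = 345.15, T_serv_K = 302.15
AF = exp((92/8.314e-3) * (1/302.15 - 1/345.15))
= 95.84

95.84


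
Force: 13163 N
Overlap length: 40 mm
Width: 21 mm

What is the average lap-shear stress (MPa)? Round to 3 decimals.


Average shear stress = F / (overlap * width)
= 13163 / (40 * 21)
= 15.670 MPa

15.670


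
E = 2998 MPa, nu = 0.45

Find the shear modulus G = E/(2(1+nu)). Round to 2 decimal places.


G = 2998 / (2 * 1.45)
= 1033.79 MPa

1033.79


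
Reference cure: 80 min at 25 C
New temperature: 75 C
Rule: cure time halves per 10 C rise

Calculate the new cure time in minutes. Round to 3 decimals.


factor = 2^((75-25)/10) = 32.0000
t_new = 80 / 32.0000 = 2.500 min

2.500


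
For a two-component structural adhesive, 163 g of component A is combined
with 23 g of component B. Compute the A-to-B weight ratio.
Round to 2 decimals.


Weight ratio A:B = 163 / 23
= 7.09

7.09


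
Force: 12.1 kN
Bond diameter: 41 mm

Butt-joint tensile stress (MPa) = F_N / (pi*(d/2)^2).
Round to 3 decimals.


F_N = 12.1 * 1000 = 12100.0 N
A = pi*(20.5)^2 = 1320.2543 mm^2
stress = 12100.0 / 1320.2543 = 9.165 MPa

9.165


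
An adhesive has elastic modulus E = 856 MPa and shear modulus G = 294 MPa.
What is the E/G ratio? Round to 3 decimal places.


E/G = 856 / 294 = 2.912

2.912


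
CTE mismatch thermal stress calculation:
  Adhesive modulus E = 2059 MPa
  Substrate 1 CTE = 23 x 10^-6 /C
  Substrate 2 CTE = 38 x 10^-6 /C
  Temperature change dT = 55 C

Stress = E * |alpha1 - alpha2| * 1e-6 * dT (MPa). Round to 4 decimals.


delta_alpha = |23 - 38| = 15 x 10^-6/C
Stress = 2059 * 15e-6 * 55
= 1.6987 MPa

1.6987


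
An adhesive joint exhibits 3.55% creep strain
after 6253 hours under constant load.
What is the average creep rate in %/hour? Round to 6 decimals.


Creep rate = strain / time
= 3.55 / 6253
= 0.000568 %/h

0.000568


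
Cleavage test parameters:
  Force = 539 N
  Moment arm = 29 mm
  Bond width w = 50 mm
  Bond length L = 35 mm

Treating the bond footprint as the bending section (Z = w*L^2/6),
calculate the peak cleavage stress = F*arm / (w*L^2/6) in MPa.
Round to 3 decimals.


M = 539 * 29 = 15631 N*mm
Z = 50 * 35^2 / 6 = 61250 / 6 mm^3
sigma = M / Z = 6 * 15631 / 61250 = 93786 / 61250
= 1.531 MPa

1.531


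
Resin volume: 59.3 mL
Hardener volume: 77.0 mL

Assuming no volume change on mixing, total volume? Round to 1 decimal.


V_total = 59.3 + 77.0 = 136.3 mL

136.3


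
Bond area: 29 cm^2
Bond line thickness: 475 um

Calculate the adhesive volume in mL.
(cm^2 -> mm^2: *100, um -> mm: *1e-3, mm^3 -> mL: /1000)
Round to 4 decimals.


V = 29*100 * 475*1e-3 / 1000
= 1.3775 mL

1.3775


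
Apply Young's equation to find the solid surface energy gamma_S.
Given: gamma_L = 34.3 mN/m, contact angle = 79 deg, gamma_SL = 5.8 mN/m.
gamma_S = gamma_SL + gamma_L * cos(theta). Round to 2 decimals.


theta_rad = 79 * pi/180 = 1.378810
gamma_S = 5.8 + 34.3 * cos(1.378810)
= 12.34 mN/m

12.34


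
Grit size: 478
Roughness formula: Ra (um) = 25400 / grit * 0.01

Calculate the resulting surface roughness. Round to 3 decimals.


Ra = 25400 / 478 * 0.01
= 0.531 um

0.531


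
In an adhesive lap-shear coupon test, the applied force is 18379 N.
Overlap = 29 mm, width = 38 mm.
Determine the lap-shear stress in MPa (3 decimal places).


stress = F / (overlap * width)
= 18379 / (29 * 38)
= 16.678 MPa

16.678


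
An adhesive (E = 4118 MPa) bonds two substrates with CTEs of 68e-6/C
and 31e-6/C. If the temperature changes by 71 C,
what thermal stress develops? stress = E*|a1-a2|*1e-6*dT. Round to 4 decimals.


Stress = 4118 * |68 - 31| * 1e-6 * 71
= 10.8180 MPa

10.8180


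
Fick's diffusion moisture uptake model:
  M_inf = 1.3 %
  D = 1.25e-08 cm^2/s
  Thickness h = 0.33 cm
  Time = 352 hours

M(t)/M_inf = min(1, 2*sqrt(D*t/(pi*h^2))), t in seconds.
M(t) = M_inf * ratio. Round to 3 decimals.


t_sec = 352 * 3600 = 1267200
ratio = 2*sqrt(1.25e-08*1267200/(pi*0.33^2))
= min(1, 0.430347)
= 0.430347
M(t) = 1.3 * 0.430347 = 0.559 %

0.559


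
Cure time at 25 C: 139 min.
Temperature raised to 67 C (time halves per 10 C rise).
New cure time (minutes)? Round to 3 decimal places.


Acceleration factor = 2^(42/10) = 18.3792
New time = 139 / 18.3792 = 7.563 min

7.563


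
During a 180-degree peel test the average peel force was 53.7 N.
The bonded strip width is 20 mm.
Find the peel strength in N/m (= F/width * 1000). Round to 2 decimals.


Peel strength = F/width * 1000
= 53.7 / 20 * 1000
= 2685.00 N/m

2685.00


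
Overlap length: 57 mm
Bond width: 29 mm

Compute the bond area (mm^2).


Bond area = 57 * 29 = 1653 mm^2

1653


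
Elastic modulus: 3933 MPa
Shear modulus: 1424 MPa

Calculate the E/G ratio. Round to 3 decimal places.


E / G = 3933 / 1424 = 2.762

2.762


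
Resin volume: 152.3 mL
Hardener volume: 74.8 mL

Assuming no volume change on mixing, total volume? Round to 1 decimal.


V_total = 152.3 + 74.8 = 227.1 mL

227.1


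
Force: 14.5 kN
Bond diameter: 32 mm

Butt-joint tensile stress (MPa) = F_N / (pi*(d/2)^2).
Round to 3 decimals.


F_N = 14.5 * 1000 = 14500.0 N
A = pi*(16.0)^2 = 804.2477 mm^2
stress = 14500.0 / 804.2477 = 18.029 MPa

18.029


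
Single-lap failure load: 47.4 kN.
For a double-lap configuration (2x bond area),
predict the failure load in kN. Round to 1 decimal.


Failure load = 47.4 * 2 = 94.8 kN

94.8


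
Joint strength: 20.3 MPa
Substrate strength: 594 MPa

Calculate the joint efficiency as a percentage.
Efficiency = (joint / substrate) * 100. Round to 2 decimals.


Efficiency = (20.3 / 594) * 100 = 3.42%

3.42


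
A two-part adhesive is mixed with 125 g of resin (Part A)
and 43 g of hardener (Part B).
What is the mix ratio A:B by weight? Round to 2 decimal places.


Mix ratio = mass_A / mass_B
= 125 / 43
= 2.91

2.91


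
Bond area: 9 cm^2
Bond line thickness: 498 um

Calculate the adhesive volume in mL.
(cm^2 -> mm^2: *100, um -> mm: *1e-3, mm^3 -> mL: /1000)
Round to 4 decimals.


V = 9*100 * 498*1e-3 / 1000
= 0.4482 mL

0.4482


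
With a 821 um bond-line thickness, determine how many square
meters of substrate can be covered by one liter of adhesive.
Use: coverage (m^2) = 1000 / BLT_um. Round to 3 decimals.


Coverage = 1000 / 821 = 1.218 m^2

1.218


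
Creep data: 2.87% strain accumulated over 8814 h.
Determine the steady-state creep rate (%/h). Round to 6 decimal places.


Rate = 2.87 / 8814 = 0.000326 %/h

0.000326


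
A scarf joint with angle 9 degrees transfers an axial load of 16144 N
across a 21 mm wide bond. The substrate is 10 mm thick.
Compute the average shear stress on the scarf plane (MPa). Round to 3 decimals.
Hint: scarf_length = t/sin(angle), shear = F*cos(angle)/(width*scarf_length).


scarf_length = 10 / sin(9 deg) = 63.9245 mm
cos(9 deg) = 0.987688
shear stress = 16144 * 0.987688 / (21 * 63.9245)
= 11.878 MPa

11.878


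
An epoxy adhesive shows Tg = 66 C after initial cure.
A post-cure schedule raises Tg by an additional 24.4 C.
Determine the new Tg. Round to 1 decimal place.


New Tg = 66 + 24.4
= 90.4 C

90.4


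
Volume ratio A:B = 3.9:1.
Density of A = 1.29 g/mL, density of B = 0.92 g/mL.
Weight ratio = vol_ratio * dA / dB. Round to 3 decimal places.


Wt ratio = 3.9 * 1.29 / 0.92
= 5.468

5.468


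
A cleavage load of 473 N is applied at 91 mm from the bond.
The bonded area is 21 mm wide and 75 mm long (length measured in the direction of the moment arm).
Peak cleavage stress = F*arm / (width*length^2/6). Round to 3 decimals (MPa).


Moment = 473 * 91 = 43043 N*mm
Section modulus = 21 * 5625 / 6 = 118125 / 6 mm^3
Stress = 43043 / (118125 / 6) = 258258 / 118125
= 2.186 MPa

2.186


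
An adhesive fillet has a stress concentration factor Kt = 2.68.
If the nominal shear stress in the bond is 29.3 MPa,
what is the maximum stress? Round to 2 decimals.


Max stress = 29.3 * 2.68 = 78.52 MPa

78.52


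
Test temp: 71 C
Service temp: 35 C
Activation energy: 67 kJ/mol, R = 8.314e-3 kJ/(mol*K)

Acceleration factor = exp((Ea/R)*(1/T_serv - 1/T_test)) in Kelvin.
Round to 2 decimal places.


AF = exp((67/0.008314)*(1/308.15 - 1/344.15))
= 15.42

15.42


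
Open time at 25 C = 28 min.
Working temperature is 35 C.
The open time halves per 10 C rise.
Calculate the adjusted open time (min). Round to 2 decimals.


factor = 2^((35 - 25) / 10) = 2.0000
ot = 28 / 2.0000 = 14.00 min

14.00


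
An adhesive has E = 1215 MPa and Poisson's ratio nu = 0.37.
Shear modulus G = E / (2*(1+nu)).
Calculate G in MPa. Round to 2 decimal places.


G = 1215 / (2*(1+0.37))
= 1215 / 2.74
= 443.43 MPa

443.43


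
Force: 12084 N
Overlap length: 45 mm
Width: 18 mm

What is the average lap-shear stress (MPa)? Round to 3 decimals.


Average shear stress = F / (overlap * width)
= 12084 / (45 * 18)
= 14.919 MPa

14.919


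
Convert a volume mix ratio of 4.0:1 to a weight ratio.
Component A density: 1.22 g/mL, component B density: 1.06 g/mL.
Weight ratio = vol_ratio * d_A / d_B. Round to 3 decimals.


= 4.0 * 1.22 / 1.06 = 4.604

4.604


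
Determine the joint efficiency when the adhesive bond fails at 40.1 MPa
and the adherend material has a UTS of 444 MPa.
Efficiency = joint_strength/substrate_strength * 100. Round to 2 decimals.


Joint efficiency = 40.1 / 444 * 100
= 9.03%

9.03


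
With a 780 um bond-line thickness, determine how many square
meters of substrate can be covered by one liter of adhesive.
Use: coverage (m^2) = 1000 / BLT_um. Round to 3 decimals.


Coverage = 1000 / 780 = 1.282 m^2

1.282


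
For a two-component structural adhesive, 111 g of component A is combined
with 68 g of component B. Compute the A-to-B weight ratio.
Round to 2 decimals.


Weight ratio A:B = 111 / 68
= 1.63

1.63


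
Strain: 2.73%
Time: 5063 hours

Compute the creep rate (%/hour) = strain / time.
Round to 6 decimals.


Creep rate = 2.73 / 5063
= 0.000539 %/h

0.000539


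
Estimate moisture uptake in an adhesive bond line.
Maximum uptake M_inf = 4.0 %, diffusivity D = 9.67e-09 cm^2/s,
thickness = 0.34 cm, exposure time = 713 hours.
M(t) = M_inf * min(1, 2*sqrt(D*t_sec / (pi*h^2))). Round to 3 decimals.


Convert time: 713 h = 2566800 s
ratio = min(1, 2*sqrt(9.67e-09*2566800/(pi*0.34^2)))
= 0.522860
M(t) = 4.0 * 0.522860 = 2.091%

2.091


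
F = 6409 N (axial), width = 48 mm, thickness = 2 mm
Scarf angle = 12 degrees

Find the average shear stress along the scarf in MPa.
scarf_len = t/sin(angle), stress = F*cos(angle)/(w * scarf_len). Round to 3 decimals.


scarf_len = 2/sin(12 deg) = 9.6195
cos(12 deg) = 0.978148
stress = 6409*0.978148/(48*9.6195) = 13.577 MPa

13.577


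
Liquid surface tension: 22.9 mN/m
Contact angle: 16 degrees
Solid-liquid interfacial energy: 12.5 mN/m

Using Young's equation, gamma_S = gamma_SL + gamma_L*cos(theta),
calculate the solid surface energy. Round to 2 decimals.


gamma_S = 12.5 + 22.9 * cos(16)
= 34.51 mN/m

34.51


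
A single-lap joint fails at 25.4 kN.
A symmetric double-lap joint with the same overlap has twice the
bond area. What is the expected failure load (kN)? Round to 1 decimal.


Double-lap load = 2 * 25.4 = 50.8 kN

50.8


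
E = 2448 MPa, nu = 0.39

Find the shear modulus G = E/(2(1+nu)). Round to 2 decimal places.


G = 2448 / (2 * 1.39)
= 880.58 MPa

880.58


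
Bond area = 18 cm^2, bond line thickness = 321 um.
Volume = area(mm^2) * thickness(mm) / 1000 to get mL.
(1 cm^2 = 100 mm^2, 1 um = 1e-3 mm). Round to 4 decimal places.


area_mm2 = 18 * 100 = 1800
blt_mm = 321 * 1e-3 = 0.321
vol_mm3 = 1800 * 0.321 = 577.8
vol_mL = 577.8 / 1000 = 0.5778 mL

0.5778


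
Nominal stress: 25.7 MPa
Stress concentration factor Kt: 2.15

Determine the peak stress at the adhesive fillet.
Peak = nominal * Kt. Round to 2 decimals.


Peak stress = 25.7 * 2.15
= 55.26 MPa

55.26


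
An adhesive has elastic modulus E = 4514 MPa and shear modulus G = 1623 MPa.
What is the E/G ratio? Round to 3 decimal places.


E/G = 4514 / 1623 = 2.781

2.781


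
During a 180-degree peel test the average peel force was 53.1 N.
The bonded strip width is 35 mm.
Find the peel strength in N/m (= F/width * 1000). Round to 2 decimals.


Peel strength = F/width * 1000
= 53.1 / 35 * 1000
= 1517.14 N/m

1517.14


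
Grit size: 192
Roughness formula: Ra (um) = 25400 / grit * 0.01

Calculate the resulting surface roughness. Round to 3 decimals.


Ra = 25400 / 192 * 0.01
= 1.323 um

1.323


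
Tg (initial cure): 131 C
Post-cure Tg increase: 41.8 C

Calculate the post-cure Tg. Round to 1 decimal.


Post-cure Tg = 131 + 41.8 = 172.8 C

172.8


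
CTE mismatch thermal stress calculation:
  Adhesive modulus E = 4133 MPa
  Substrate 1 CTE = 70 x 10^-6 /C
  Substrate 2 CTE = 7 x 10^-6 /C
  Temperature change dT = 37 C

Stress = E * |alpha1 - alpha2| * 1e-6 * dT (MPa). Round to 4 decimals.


delta_alpha = |70 - 7| = 63 x 10^-6/C
Stress = 4133 * 63e-6 * 37
= 9.6340 MPa

9.6340


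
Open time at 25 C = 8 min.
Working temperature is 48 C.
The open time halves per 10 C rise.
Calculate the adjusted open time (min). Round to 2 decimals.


factor = 2^((48 - 25) / 10) = 4.9246
ot = 8 / 4.9246 = 1.62 min

1.62


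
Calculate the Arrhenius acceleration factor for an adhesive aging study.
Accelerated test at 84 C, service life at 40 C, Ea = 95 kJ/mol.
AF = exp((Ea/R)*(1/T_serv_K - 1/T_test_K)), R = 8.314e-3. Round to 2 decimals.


T_test = 357.15 K, T_serv = 313.15 K
Ea/R = 95 / 0.008314 = 11426.51
AF = exp(11426.51 * (1/313.15 - 1/357.15))
= 89.60

89.60


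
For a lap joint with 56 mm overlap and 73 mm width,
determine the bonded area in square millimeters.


Area = 56 * 73 = 4088 mm^2

4088


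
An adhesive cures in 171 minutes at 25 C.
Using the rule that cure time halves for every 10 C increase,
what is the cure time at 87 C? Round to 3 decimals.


Factor = 2^((87 - 25) / 10) = 73.5167
Cure time = 171 / 73.5167
= 2.326 minutes

2.326


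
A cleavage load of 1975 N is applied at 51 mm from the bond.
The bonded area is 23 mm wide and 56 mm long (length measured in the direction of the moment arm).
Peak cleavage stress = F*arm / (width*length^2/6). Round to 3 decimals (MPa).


Moment = 1975 * 51 = 100725 N*mm
Section modulus = 23 * 3136 / 6 = 72128 / 6 mm^3
Stress = 100725 / (72128 / 6) = 604350 / 72128
= 8.379 MPa

8.379


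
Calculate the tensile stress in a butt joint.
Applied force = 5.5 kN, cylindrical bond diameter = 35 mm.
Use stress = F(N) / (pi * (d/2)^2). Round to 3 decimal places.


A = pi * 17.5^2 = 962.1128 mm^2
sigma = 5500.0 / 962.1128 = 5.717 MPa

5.717


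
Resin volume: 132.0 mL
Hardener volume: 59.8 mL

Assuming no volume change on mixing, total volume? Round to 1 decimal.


V_total = 132.0 + 59.8 = 191.8 mL

191.8


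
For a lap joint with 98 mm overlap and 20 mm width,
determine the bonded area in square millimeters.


Area = 98 * 20 = 1960 mm^2

1960


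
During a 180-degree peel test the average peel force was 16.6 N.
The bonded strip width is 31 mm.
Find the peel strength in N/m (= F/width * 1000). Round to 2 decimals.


Peel strength = F/width * 1000
= 16.6 / 31 * 1000
= 535.48 N/m

535.48


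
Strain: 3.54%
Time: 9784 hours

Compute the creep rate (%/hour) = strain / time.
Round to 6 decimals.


Creep rate = 3.54 / 9784
= 0.000362 %/h

0.000362


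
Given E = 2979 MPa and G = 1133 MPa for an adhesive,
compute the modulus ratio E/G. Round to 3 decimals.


E/G ratio = 2979 / 1133 = 2.629

2.629


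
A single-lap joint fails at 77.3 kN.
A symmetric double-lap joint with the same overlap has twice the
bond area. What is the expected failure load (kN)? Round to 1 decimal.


Double-lap load = 2 * 77.3 = 154.6 kN

154.6


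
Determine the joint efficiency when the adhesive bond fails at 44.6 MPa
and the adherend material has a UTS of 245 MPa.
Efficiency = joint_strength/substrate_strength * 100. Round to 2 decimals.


Joint efficiency = 44.6 / 245 * 100
= 18.20%

18.20


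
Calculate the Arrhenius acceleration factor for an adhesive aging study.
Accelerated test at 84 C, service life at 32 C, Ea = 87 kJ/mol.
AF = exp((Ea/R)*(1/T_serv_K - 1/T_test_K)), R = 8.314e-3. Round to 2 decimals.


T_test = 357.15 K, T_serv = 305.15 K
Ea/R = 87 / 0.008314 = 10464.28
AF = exp(10464.28 * (1/305.15 - 1/357.15))
= 147.36

147.36


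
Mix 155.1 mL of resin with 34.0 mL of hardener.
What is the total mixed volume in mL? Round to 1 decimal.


Total = 155.1 + 34.0 = 189.1 mL

189.1


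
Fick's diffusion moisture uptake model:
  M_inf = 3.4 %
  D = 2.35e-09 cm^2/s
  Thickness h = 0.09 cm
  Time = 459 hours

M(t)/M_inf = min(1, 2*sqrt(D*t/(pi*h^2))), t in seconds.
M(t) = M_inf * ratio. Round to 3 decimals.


t_sec = 459 * 3600 = 1652400
ratio = 2*sqrt(2.35e-09*1652400/(pi*0.09^2))
= min(1, 0.781275)
= 0.781275
M(t) = 3.4 * 0.781275 = 2.656 %

2.656


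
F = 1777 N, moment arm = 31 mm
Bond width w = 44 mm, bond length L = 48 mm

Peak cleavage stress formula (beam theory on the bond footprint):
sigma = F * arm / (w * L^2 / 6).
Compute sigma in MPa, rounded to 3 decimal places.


sigma = (1777 * 31) / (44 * 2304 / 6)
= 55087 * 6 / 101376
= 330522 / 101376
= 3.260 MPa

3.260


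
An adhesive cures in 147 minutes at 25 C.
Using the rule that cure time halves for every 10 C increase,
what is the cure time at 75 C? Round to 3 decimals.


Factor = 2^((75 - 25) / 10) = 32.0000
Cure time = 147 / 32.0000
= 4.594 minutes

4.594


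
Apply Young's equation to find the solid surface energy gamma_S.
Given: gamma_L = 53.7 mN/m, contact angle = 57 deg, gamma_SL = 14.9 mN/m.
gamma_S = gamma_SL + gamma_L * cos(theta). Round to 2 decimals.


theta_rad = 57 * pi/180 = 0.994838
gamma_S = 14.9 + 53.7 * cos(0.994838)
= 44.15 mN/m

44.15


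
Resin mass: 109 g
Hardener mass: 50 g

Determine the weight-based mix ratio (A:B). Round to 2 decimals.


Ratio = 109 / 50 = 2.18

2.18


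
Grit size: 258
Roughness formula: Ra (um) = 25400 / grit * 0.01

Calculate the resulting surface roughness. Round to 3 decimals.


Ra = 25400 / 258 * 0.01
= 0.984 um

0.984


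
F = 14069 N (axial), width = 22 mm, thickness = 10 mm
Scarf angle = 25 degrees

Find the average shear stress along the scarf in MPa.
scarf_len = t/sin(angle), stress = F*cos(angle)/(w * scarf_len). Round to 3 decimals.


scarf_len = 10/sin(25 deg) = 23.6620
cos(25 deg) = 0.906308
stress = 14069*0.906308/(22*23.6620) = 24.494 MPa

24.494


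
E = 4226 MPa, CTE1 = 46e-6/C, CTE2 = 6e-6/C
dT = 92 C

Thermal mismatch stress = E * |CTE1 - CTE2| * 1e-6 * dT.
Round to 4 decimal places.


= 4226 * 40e-6 * 92
= 15.5517 MPa

15.5517


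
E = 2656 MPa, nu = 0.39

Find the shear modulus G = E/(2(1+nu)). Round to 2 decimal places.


G = 2656 / (2 * 1.39)
= 955.40 MPa

955.40


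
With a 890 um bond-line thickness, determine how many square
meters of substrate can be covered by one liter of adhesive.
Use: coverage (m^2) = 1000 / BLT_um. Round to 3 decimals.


Coverage = 1000 / 890 = 1.124 m^2

1.124


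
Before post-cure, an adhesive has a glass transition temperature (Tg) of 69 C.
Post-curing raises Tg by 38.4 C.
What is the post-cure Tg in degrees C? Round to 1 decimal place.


Tg_post = Tg_base + delta_Tg
= 69 + 38.4
= 107.4 C

107.4


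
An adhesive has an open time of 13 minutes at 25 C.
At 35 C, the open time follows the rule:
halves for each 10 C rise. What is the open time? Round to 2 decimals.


Factor = 2^((35-25)/10) = 2.0000
Open time = 13 / 2.0000 = 6.50 min

6.50


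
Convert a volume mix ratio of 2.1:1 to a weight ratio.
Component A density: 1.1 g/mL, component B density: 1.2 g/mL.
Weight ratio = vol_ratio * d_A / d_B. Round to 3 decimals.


= 2.1 * 1.1 / 1.2 = 1.925

1.925


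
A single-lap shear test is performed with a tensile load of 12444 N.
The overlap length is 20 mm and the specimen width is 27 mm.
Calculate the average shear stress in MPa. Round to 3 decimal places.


Shear stress = F / (overlap * width)
= 12444 / (20 * 27)
= 12444 / 540
= 23.044 MPa

23.044


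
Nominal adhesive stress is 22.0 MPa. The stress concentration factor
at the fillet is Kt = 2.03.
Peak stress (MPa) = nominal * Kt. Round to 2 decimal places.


Peak = 22.0 * 2.03 = 44.66 MPa

44.66


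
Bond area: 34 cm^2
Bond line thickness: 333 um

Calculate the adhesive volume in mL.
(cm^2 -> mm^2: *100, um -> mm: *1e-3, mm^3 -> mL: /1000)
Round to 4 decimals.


V = 34*100 * 333*1e-3 / 1000
= 1.1322 mL

1.1322


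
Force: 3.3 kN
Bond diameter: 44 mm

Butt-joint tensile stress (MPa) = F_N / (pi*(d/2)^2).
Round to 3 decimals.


F_N = 3.3 * 1000 = 3300.0 N
A = pi*(22.0)^2 = 1520.5308 mm^2
stress = 3300.0 / 1520.5308 = 2.170 MPa

2.170


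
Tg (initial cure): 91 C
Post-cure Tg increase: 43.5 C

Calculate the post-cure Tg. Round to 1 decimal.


Post-cure Tg = 91 + 43.5 = 134.5 C

134.5


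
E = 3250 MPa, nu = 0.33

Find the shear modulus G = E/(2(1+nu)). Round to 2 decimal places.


G = 3250 / (2 * 1.33)
= 1221.80 MPa

1221.80


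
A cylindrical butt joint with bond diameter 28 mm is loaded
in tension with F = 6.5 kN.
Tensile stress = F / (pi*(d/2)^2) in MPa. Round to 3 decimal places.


Area = pi * (28/2)^2 = 615.7522 mm^2
Stress = 6.5*1000 / 615.7522
= 10.556 MPa

10.556


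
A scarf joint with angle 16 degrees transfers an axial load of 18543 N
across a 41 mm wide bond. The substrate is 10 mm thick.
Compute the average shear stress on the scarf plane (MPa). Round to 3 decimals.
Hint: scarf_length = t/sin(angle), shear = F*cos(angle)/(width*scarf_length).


scarf_length = 10 / sin(16 deg) = 36.2796 mm
cos(16 deg) = 0.961262
shear stress = 18543 * 0.961262 / (41 * 36.2796)
= 11.983 MPa

11.983


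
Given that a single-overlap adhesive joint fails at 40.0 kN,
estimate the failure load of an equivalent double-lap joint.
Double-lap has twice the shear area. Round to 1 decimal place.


Double-lap factor = 2
Expected load = 40.0 * 2 = 80.0 kN

80.0


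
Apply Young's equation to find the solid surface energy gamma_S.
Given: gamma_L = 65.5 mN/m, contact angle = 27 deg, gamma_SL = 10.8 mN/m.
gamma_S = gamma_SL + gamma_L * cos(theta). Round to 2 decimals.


theta_rad = 27 * pi/180 = 0.471239
gamma_S = 10.8 + 65.5 * cos(0.471239)
= 69.16 mN/m

69.16


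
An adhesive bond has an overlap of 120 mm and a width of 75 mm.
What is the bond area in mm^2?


Bond area = overlap * width
= 120 * 75
= 9000 mm^2

9000


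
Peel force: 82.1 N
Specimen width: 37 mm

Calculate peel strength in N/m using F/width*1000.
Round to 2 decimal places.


Peel strength = 82.1 / 37 * 1000 = 2218.92 N/m

2218.92


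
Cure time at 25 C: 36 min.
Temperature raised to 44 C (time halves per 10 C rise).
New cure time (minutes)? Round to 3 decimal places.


Acceleration factor = 2^(19/10) = 3.7321
New time = 36 / 3.7321 = 9.646 min

9.646


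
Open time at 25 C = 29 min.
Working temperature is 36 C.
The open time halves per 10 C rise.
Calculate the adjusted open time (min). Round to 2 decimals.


factor = 2^((36 - 25) / 10) = 2.1435
ot = 29 / 2.1435 = 13.53 min

13.53


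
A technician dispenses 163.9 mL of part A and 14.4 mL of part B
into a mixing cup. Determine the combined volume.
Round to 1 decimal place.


Combined volume = 163.9 + 14.4
= 178.3 mL

178.3


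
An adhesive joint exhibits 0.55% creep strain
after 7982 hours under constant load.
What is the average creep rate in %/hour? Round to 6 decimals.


Creep rate = strain / time
= 0.55 / 7982
= 0.000069 %/h

0.000069


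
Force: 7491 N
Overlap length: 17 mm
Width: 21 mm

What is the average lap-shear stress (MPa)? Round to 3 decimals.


Average shear stress = F / (overlap * width)
= 7491 / (17 * 21)
= 20.983 MPa

20.983


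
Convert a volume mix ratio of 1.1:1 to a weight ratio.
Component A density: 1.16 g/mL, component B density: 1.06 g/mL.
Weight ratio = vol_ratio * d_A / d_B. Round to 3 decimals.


= 1.1 * 1.16 / 1.06 = 1.204

1.204


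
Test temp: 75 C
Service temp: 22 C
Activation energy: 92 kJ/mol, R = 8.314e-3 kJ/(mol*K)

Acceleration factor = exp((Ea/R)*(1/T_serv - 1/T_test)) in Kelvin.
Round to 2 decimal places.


AF = exp((92/0.008314)*(1/295.15 - 1/348.15))
= 301.11

301.11


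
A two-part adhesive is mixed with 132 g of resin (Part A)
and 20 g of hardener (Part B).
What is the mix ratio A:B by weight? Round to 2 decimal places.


Mix ratio = mass_A / mass_B
= 132 / 20
= 6.60

6.60


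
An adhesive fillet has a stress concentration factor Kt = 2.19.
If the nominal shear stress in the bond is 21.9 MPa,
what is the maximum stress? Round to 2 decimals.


Max stress = 21.9 * 2.19 = 47.96 MPa

47.96


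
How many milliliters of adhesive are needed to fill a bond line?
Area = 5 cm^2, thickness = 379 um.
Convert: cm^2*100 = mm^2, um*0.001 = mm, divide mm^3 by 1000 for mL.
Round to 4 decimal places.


= (5 * 100) * (379 * 0.001) / 1000
= 0.1895 mL

0.1895


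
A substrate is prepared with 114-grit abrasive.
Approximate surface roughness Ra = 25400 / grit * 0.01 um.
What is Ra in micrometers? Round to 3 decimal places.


Ra = 25400 / 114 * 0.01 = 2.228 um

2.228


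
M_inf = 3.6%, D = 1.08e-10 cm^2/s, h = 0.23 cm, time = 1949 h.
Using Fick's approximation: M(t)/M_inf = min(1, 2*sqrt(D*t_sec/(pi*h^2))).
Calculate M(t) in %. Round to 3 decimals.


t = 7016400 s
ratio = min(1, 2*sqrt(1.08e-10*7016400/(pi*0.0529)))
= 0.135051
M(t) = 3.6 * 0.135051 = 0.486%

0.486


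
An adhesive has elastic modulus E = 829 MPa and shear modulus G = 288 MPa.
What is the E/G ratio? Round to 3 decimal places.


E/G = 829 / 288 = 2.878

2.878


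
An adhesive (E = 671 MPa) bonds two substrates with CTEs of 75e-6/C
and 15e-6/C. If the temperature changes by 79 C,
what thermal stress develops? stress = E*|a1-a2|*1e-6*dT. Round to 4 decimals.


Stress = 671 * |75 - 15| * 1e-6 * 79
= 3.1805 MPa

3.1805


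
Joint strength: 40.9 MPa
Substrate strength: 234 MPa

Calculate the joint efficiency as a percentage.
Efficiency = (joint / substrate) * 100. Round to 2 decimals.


Efficiency = (40.9 / 234) * 100 = 17.48%

17.48


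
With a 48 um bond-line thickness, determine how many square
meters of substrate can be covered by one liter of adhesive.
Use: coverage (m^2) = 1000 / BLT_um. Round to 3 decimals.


Coverage = 1000 / 48 = 20.833 m^2

20.833


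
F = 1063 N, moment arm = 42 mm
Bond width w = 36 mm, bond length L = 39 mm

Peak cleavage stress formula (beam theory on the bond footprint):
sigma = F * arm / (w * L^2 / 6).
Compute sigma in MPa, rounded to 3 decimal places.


sigma = (1063 * 42) / (36 * 1521 / 6)
= 44646 * 6 / 54756
= 267876 / 54756
= 4.892 MPa

4.892


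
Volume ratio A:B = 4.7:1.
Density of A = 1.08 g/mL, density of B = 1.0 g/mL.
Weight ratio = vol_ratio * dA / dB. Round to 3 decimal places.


Wt ratio = 4.7 * 1.08 / 1.0
= 5.076

5.076


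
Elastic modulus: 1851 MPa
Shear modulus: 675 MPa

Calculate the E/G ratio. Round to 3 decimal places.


E / G = 1851 / 675 = 2.742

2.742


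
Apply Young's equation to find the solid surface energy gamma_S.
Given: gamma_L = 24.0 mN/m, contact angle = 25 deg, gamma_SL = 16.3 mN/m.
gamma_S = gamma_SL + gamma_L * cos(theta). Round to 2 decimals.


theta_rad = 25 * pi/180 = 0.436332
gamma_S = 16.3 + 24.0 * cos(0.436332)
= 38.05 mN/m

38.05
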